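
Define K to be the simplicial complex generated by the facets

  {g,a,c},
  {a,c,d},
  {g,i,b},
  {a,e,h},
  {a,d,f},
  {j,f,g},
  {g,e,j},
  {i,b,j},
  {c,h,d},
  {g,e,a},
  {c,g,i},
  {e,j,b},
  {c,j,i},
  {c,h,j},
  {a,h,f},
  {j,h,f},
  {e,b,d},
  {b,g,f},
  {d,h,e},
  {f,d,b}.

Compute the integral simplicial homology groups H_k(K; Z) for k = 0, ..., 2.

K has 10 vertices, 30 edges, 20 triangles.
rank ∂_0 = 0, rank ∂_1 = 9 ⇒ b_0 = 10 − 0 − 9 = 1; all invariant factors of ∂_1 are 1 so no torsion. So H_0 = Z.
rank ∂_1 = 9, rank ∂_2 = 20 ⇒ b_1 = 30 − 9 − 20 = 1; ∂_2 has invariant factor(s) [2] giving torsion. So H_1 = Z ⊕ Z_2.
rank ∂_2 = 20, rank ∂_3 = 0 ⇒ b_2 = 20 − 20 − 0 = 0. So H_2 = 0.

H_0 ≅ Z,  H_1 ≅ Z ⊕ Z_2,  H_2 = 0.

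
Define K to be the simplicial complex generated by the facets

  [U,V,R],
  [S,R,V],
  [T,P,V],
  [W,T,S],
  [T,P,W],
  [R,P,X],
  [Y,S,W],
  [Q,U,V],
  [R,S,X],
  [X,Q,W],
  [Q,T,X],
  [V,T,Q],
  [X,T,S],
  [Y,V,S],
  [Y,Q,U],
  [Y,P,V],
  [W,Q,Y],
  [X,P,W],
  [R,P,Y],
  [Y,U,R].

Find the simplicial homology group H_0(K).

Order the vertices as P < Q < R < S < T < U < V < W < X < Y. Listing each simplex with vertices in this order, K has dimension 2 with simplices:

  0-simplices (10): P, Q, R, S, T, U, V, W, X, Y
  1-simplices (30): PR, PT, PV, PW, PX, PY, QT, QU, QV, QW, QX, QY, RS, RU, RV, RX, RY, ST, SV, SW, SX, SY, TV, TW, TX, UV, UY, VY, WX, WY
  2-simplices (20): PRX, PRY, PTV, PTW, PVY, PWX, QTV, QTX, QUV, QUY, QWX, QWY, RSV, RSX, RUV, RUY, STW, STX, SVY, SWY

Hence C_0 ≅ Z^10, C_1 ≅ Z^30, C_2 ≅ Z^20.

Boundary ∂_1: C_1 → C_0 sends each edge [p,q] (with p < q) to q − p.
The 10×30 boundary matrix has rank 9 and Smith normal form diag(1,1,1,1,1,1,1,1,1).

∂_2: C_2 → C_1 acts by ∂[p,q,r] = [q,r] − [p,r] + [p,q]. For instance
  ∂RSV = SV − RV + RS,
  ∂QTV = TV − QV + QT.
The 30×20 boundary matrix has rank 20 and Smith normal form diag(1,1,1,1,1,1,1,1,1,1,1,1,1,1,1,1,1,1,1,2).

Computing H_k = (kernel of ∂_k) / (image of ∂_{k+1}):

  H_0: rank C_0 − rank ∂_1 = 10 − 9 = 1, and the invariant factors of ∂_1 are all 1, so H_0 = Z.

(K is a triangulation of the Klein bottle.)

H_0 ≅ Z.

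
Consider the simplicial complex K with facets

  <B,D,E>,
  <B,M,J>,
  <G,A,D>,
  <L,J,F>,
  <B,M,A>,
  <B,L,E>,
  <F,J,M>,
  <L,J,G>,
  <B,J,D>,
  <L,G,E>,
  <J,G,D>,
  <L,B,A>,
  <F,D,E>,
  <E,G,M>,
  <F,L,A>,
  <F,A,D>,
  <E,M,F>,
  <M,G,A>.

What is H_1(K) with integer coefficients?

Order the vertices as A < B < D < E < F < G < J < L < M. Listing each simplex with vertices in this order, K has dimension 2 with simplices:

  0-simplices (9): A, B, D, E, F, G, J, L, M
  1-simplices (27): AB, AD, AF, AG, AL, AM, BD, BE, BJ, BL, BM, DE, DF, DG, DJ, EF, EG, EL, EM, FJ, FL, FM, GJ, GL, GM, JL, JM
  2-simplices (18): ABL, ABM, ADF, ADG, AFL, AGM, BDE, BDJ, BEL, BJM, DEF, DGJ, EFM, EGL, EGM, FJL, FJM, GJL

so the chain groups are C_0 ≅ Z^9, C_1 ≅ Z^27, C_2 ≅ Z^18.

∂_1: C_1 → C_0 sends each edge [p,q] (with p < q) to q − p.
The resulting 9×27 matrix has rank 8, and its Smith normal form has invariant factors (1,1,1,1,1,1,1,1).

The boundary map ∂_2: C_2 → C_1 sends each 2-simplex [p,q,r] to [q,r] − [p,r] + [p,q]. For instance
  ∂ABL = BL − AL + AB,
  ∂EFM = FM − EM + EF.
This gives a 27×18 integer matrix of rank 17; reducing to Smith normal form yields diagonal entries (1,1,1,1,1,1,1,1,1,1,1,1,1,1,1,1,1).

Now H_k = ker ∂_k / im ∂_{k+1}, so:

  H_1: rank ker ∂_1 − rank ∂_2 = (27 − 8) − 17 = 2, and the invariant factors of ∂_2 are all 1, so H_1 = Z^2.

(K is a triangulation of the torus T^2.)

H_1 ≅ Z^2.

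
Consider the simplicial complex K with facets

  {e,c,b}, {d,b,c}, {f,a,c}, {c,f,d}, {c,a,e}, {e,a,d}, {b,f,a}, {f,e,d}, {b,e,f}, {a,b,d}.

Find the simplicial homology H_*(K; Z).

Take the total order a < b < c < d < e < f on the vertex set. Then K (dimension 2) consists of the simplices:

  0-simplices (6): a, b, c, d, e, f
  1-simplices (15): ab, ac, ad, ae, af, bc, bd, be, bf, cd, ce, cf, de, df, ef
  2-simplices (10): abd, abf, ace, acf, ade, bcd, bce, bef, cdf, def

so the chain groups are C_0 ≅ Z^6, C_1 ≅ Z^15, C_2 ≅ Z^10.

Boundary ∂_1: C_1 → C_0 sends each edge [p,q] (with p < q) to q − p.
The 6×15 boundary matrix has rank 5 and Smith normal form diag(1,1,1,1,1).

The boundary map ∂_2: C_2 → C_1 sends each 2-simplex [p,q,r] to [q,r] − [p,r] + [p,q]. For instance
  ∂bef = ef − bf + be,
  ∂def = ef − df + de.
As a 15×10 matrix over Z this has rank 10, with invariant factors (1,1,1,1,1,1,1,1,1,2).

Computing H_k = (kernel of ∂_k) / (image of ∂_{k+1}):

  H_0: rank C_0 − rank ∂_1 = 6 − 5 = 1, and the invariant factors of ∂_1 are all 1, so H_0 ≅ Z.
  H_1: rank ker ∂_1 − rank ∂_2 = (15 − 5) − 10 = 0, and ∂_2 has invariant factor 2 > 1, so H_1 ≅ Z/2Z.
  H_2: rank ker ∂_2 − rank ∂_3 = (10 − 10) − 0 = 0, and there is no ∂_3, so H_2 ≅ 0.

(K is a triangulation of the real projective plane RP^2.)

H_0 = Z,  H_1 = Z/2Z,  H_2 = 0.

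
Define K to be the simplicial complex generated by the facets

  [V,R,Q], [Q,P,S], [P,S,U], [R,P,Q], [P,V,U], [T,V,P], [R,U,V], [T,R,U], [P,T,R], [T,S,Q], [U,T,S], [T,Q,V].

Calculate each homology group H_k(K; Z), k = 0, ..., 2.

H_0 = Z,  H_1 = Z_2,  H_2 = 0.

We work with the vertex ordering P < Q < R < S < T < U < V. The simplices of K, each written with vertices in increasing order, are:

  0-simplices (7): P, Q, R, S, T, U, V
  1-simplices (18): PQ, PR, PS, PT, PU, PV, QR, QS, QT, QV, RT, RU, RV, ST, SU, TU, TV, UV
  2-simplices (12): PQR, PQS, PRT, PSU, PTV, PUV, QRV, QST, QTV, RTU, RUV, STU

so the chain groups are C_0 ≅ Z^7, C_1 ≅ Z^18, C_2 ≅ Z^12.

∂_1: C_1 → C_0 maps an edge to its endpoints' difference, ∂[p,q] = q − p. For instance
  ∂QT = T − Q.
The resulting 7×18 matrix has rank 6, and its Smith normal form has invariant factors (1,1,1,1,1,1).

Boundary ∂_2: C_2 → C_1 sends each 2-simplex [p,q,r] to [q,r] − [p,r] + [p,q]. For instance
  ∂QST = ST − QT + QS,
  ∂RTU = TU − RU + RT.
As a 18×12 matrix over Z this has rank 12, with invariant factors (1,1,1,1,1,1,1,1,1,1,1,2).

Reading off H_k = ker ∂_k / im ∂_{k+1}:

  H_0: rank C_0 − rank ∂_1 = 7 − 6 = 1, and the invariant factors of ∂_1 are all 1, so H_0 = Z.
  H_1: rank ker ∂_1 − rank ∂_2 = (18 − 6) − 12 = 0, and ∂_2 has invariant factor 2 > 1, so H_1 = Z_2.
  H_2: rank ker ∂_2 − rank ∂_3 = (12 − 12) − 0 = 0, and there is no ∂_3, so H_2 = 0.

(K is a triangulation of the real projective plane RP^2.)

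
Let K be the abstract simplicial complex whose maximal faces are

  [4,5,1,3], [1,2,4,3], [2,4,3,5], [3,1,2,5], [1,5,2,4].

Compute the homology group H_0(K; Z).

Fix the vertex order 1 < 2 < 3 < 4 < 5 and write every simplex with vertices in increasing order. Then dim K = 3 and the simplices of K are:

  0-simplices (5): [1], [2], [3], [4], [5]
  1-simplices (10): [1,2], [1,3], [1,4], [1,5], [2,3], [2,4], [2,5], [3,4], [3,5], [4,5]
  2-simplices (10): [1,2,3], [1,2,4], [1,2,5], [1,3,4], [1,3,5], [1,4,5], [2,3,4], [2,3,5], [2,4,5], [3,4,5]
  3-simplices (5): [1,2,3,4], [1,2,3,5], [1,2,4,5], [1,3,4,5], [2,3,4,5]

so the chain groups are C_0 ≅ Z^5, C_1 ≅ Z^10, C_2 ≅ Z^10, C_3 ≅ Z^5.

∂_1: C_1 → C_0 maps an edge to its endpoints' difference, ∂[p,q] = q − p. For instance
  ∂[1,2] = [2] − [1].
This gives a 5×10 integer matrix of rank 4; reducing to Smith normal form yields diagonal entries (1,1,1,1).

∂_2: C_2 → C_1 acts by ∂[p,q,r] = [q,r] − [p,r] + [p,q]. For instance
  ∂[3,4,5] = [4,5] − [3,5] + [3,4],
  ∂[1,4,5] = [4,5] − [1,5] + [1,4].
This gives a 10×10 integer matrix of rank 6; reducing to Smith normal form yields diagonal entries (1,1,1,1,1,1).

Boundary ∂_3: C_3 → C_2 sends each 3-simplex σ to the alternating sum Σ_i (−1)^i (σ with its i-th vertex removed). For instance
  ∂[1,2,4,5] = [2,4,5] − [1,4,5] + [1,2,5] − [1,2,4],
  ∂[2,3,4,5] = [3,4,5] − [2,4,5] + [2,3,5] − [2,3,4].
The 10×5 boundary matrix has rank 4 and Smith normal form diag(1,1,1,1).

From H_k ≅ ker(∂_k) / im(∂_{k+1}) we obtain:

  H_0: rank C_0 − rank ∂_1 = 5 − 4 = 1, and the invariant factors of ∂_1 are all 1, so H_0 = Z.

H_0 = Z.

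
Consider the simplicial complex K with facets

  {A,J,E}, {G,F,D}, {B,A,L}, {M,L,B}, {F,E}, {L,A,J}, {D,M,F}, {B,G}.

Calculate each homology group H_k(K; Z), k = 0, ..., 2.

H_0 ≅ Z,  H_1 ≅ Z^2,  H_2 = 0.

Take the total order A < B < D < E < F < G < J < L < M on the vertex set. Then K (dimension 2) consists of the simplices:

  0-simplices (9): A, B, D, E, F, G, J, L, M
  1-simplices (16): AB, AE, AJ, AL, BG, BL, BM, DF, DG, DM, EF, EJ, FG, FM, JL, LM
  2-simplices (6): ABL, AEJ, AJL, BLM, DFG, DFM

Hence C_0 ≅ Z^9, C_1 ≅ Z^16, C_2 ≅ Z^6.

Boundary ∂_1: C_1 → C_0 sends each edge [p,q] (with p < q) to q − p.
The 9×16 boundary matrix has rank 8 and Smith normal form diag(1,1,1,1,1,1,1,1).

Boundary ∂_2: C_2 → C_1 acts by ∂[p,q,r] = [q,r] − [p,r] + [p,q]. For instance
  ∂BLM = LM − BM + BL,
  ∂DFG = FG − DG + DF.
The resulting 16×6 matrix has rank 6, and its Smith normal form has invariant factors (1,1,1,1,1,1).

Now H_k = ker ∂_k / im ∂_{k+1}, so:

  H_0: rank C_0 − rank ∂_1 = 9 − 8 = 1, and the invariant factors of ∂_1 are all 1, so H_0 = Z.
  H_1: rank ker ∂_1 − rank ∂_2 = (16 − 8) − 6 = 2, and the invariant factors of ∂_2 are all 1, so H_1 = Z^2.
  H_2: rank ker ∂_2 − rank ∂_3 = (6 − 6) − 0 = 0, and there is no ∂_3, so H_2 = 0.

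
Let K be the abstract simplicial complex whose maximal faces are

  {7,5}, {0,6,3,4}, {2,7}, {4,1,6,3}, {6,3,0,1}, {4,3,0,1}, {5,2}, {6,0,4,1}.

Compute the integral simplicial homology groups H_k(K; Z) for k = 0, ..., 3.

K has 8 vertices, 13 edges, 10 triangles, 5 3-simplices.
rank ∂_0 = 0, rank ∂_1 = 6 ⇒ b_0 = 8 − 0 − 6 = 2; all invariant factors of ∂_1 are 1 so no torsion. So H_0 = Z^2.
rank ∂_1 = 6, rank ∂_2 = 6 ⇒ b_1 = 13 − 6 − 6 = 1; all invariant factors of ∂_2 are 1 so no torsion. So H_1 = Z.
rank ∂_2 = 6, rank ∂_3 = 4 ⇒ b_2 = 10 − 6 − 4 = 0; all invariant factors of ∂_3 are 1 so no torsion. So H_2 = 0.
rank ∂_3 = 4, rank ∂_4 = 0 ⇒ b_3 = 5 − 4 − 0 = 1. So H_3 = Z.

H_0 ≅ Z^2,  H_1 ≅ Z,  H_2 = 0,  H_3 ≅ Z.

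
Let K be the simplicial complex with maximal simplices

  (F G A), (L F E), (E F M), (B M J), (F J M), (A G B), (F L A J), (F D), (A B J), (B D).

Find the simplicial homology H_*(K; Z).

Take the total order A < B < D < E < F < G < J < L < M on the vertex set. Then K (dimension 3) consists of the simplices:

  0-simplices (9): A, B, D, E, F, G, J, L, M
  1-simplices (19): AB, AF, AG, AJ, AL, BD, BG, BJ, BM, DF, EF, EL, EM, FG, FJ, FL, FM, JL, JM
  2-simplices (11): ABG, ABJ, AFG, AFJ, AFL, AJL, BJM, EFL, EFM, FJL, FJM
  3-simplices (1): AFJL

Hence C_0 ≅ Z^9, C_1 ≅ Z^19, C_2 ≅ Z^11, C_3 ≅ Z^1.

Boundary ∂_1: C_1 → C_0 sends each edge [p,q] (with p < q) to q − p. For instance
  ∂AG = G − A.
This gives a 9×19 integer matrix of rank 8; reducing to Smith normal form yields diagonal entries (1,1,1,1,1,1,1,1).

Boundary ∂_2: C_2 → C_1 sends each 2-simplex [p,q,r] to [q,r] − [p,r] + [p,q]. For instance
  ∂ABG = BG − AG + AB,
  ∂AFJ = FJ − AJ + AF.
This gives a 19×11 integer matrix of rank 10; reducing to Smith normal form yields diagonal entries (1,1,1,1,1,1,1,1,1,1).

Boundary ∂_3: C_3 → C_2 sends each 3-simplex σ to the alternating sum Σ_i (−1)^i (σ with its i-th vertex removed). For instance
  ∂AFJL = FJL − AJL + AFL − AFJ.
This gives a 11×1 integer matrix of rank 1; reducing to Smith normal form yields diagonal entries (1).

Now H_k = ker ∂_k / im ∂_{k+1}, so:

  H_0: rank C_0 − rank ∂_1 = 9 − 8 = 1, and the invariant factors of ∂_1 are all 1, so H_0 ≅ Z.
  H_1: rank ker ∂_1 − rank ∂_2 = (19 − 8) − 10 = 1, and the invariant factors of ∂_2 are all 1, so H_1 ≅ Z.
  H_2: rank ker ∂_2 − rank ∂_3 = (11 − 10) − 1 = 0, and the invariant factors of ∂_3 are all 1, so H_2 ≅ 0.
  H_3: rank ker ∂_3 − rank ∂_4 = (1 − 1) − 0 = 0, and there is no ∂_4, so H_3 ≅ 0.

As a check, the Euler characteristic is 9 − 19 + 11 − 1 = 0, which agrees with 1 − 1 + 0 − 0 = 0.

H_0 = Z,  H_1 = Z,  H_2 = 0,  H_3 = 0.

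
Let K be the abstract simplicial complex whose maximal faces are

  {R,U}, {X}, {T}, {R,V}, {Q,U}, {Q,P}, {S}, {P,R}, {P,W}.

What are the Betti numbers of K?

b_0 = 4, b_1 = 1.

Order the vertices as P < Q < R < S < T < U < V < W < X. Listing each simplex with vertices in this order, K has dimension 1 with simplices:

  0-simplices (9): P, Q, R, S, T, U, V, W, X
  1-simplices (6): PQ, PR, PW, QU, RU, RV

Hence C_0 ≅ Z^9, C_1 ≅ Z^6.

∂_1: C_1 → C_0 is given by ∂[p,q] = [q] − [p]. For instance
  ∂RV = V − R.
The 9×6 boundary matrix has rank 5 and Smith normal form diag(1,1,1,1,1).

Computing H_k = (kernel of ∂_k) / (image of ∂_{k+1}):

  H_0: rank C_0 − rank ∂_1 = 9 − 5 = 4, and the invariant factors of ∂_1 are all 1, so H_0 = Z^4.
  H_1: rank ker ∂_1 − rank ∂_2 = (6 − 5) − 0 = 1, and there is no ∂_2, so H_1 = Z.

As a check, the Euler characteristic is 9 − 6 = 3, which agrees with 4 − 1 = 3.

Hence the Betti numbers are b_0 = 4, b_1 = 1.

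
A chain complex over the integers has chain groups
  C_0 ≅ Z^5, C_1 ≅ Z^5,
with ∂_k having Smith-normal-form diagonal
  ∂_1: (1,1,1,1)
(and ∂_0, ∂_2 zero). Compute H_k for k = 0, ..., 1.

H_0 ≅ Z,  H_1 ≅ Z.

H_0: b_0 = 5 − 0 − 4 = 1; torsion from ∂_1 factors > 1: none. So H_0 ≅ Z.
H_1: b_1 = 5 − 4 − 0 = 1; torsion from ∂_2 factors > 1: none. So H_1 ≅ Z.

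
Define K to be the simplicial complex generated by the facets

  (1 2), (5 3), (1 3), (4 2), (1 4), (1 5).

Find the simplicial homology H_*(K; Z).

Take the total order 1 < 2 < 3 < 4 < 5 on the vertex set. Then K (dimension 1) consists of the simplices:

  0-simplices (5): [1], [2], [3], [4], [5]
  1-simplices (6): [1,2], [1,3], [1,4], [1,5], [2,4], [3,5]

so the chain groups are C_0 ≅ Z^5, C_1 ≅ Z^6.

Boundary ∂_1: C_1 → C_0 maps an edge to its endpoints' difference, ∂[p,q] = q − p.
The resulting 5×6 matrix has rank 4, and its Smith normal form has invariant factors (1,1,1,1).

Computing H_k = (kernel of ∂_k) / (image of ∂_{k+1}):

  H_0: rank C_0 − rank ∂_1 = 5 − 4 = 1, and the invariant factors of ∂_1 are all 1, so H_0 = Z.
  H_1: rank ker ∂_1 − rank ∂_2 = (6 − 4) − 0 = 2, and there is no ∂_2, so H_1 = Z^2.

As a check, the Euler characteristic is 5 − 6 = -1, which agrees with 1 − 2 = -1.

H_0 = Z,  H_1 = Z^2.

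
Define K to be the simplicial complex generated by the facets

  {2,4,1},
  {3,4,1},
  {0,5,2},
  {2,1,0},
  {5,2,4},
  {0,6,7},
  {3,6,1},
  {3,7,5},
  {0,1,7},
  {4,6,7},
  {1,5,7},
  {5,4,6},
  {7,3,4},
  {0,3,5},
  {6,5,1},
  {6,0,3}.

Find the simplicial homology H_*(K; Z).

Take the total order 0 < 1 < 2 < 3 < 4 < 5 < 6 < 7 on the vertex set. Then K (dimension 2) consists of the simplices:

  0-simplices (8): [0], [1], [2], [3], [4], [5], [6], [7]
  1-simplices (24): (24 of them)
  2-simplices (16): [0,1,2], [0,1,7], [0,2,5], [0,3,5], [0,3,6], [0,6,7], [1,2,4], [1,3,4], [1,3,6], [1,5,6], [1,5,7], [2,4,5], [3,4,7], [3,5,7], [4,5,6], [4,6,7]

Hence C_0 ≅ Z^8, C_1 ≅ Z^24, C_2 ≅ Z^16.

The boundary map ∂_1: C_1 → C_0 is given by ∂[p,q] = [q] − [p]. For instance
  ∂[5,6] = [6] − [5].
This gives a 8×24 integer matrix of rank 7; reducing to Smith normal form yields diagonal entries (1,1,1,1,1,1,1).

∂_2: C_2 → C_1 sends each 2-simplex [p,q,r] to [q,r] − [p,r] + [p,q]. For instance
  ∂[4,5,6] = [5,6] − [4,6] + [4,5],
  ∂[1,3,4] = [3,4] − [1,4] + [1,3].
As a 24×16 matrix over Z this has rank 15, with invariant factors (1,1,1,1,1,1,1,1,1,1,1,1,1,1,1).

From H_k ≅ ker(∂_k) / im(∂_{k+1}) we obtain:

  H_0: rank C_0 − rank ∂_1 = 8 − 7 = 1, and the invariant factors of ∂_1 are all 1, so H_0 = Z.
  H_1: rank ker ∂_1 − rank ∂_2 = (24 − 7) − 15 = 2, and the invariant factors of ∂_2 are all 1, so H_1 = Z^2.
  H_2: rank ker ∂_2 − rank ∂_3 = (16 − 15) − 0 = 1, and there is no ∂_3, so H_2 = Z.

As a check, the Euler characteristic is 8 − 24 + 16 = 0, which agrees with 1 − 2 + 1 = 0.

H_0 = Z,  H_1 = Z^2,  H_2 = Z.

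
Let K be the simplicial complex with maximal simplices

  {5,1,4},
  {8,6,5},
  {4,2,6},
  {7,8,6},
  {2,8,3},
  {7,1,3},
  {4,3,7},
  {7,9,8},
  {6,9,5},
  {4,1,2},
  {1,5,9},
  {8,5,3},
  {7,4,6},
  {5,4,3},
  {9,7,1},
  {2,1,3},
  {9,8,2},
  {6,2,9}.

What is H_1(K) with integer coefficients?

H_1 = Z × Z/2.

We work with the vertex ordering 1 < 2 < 3 < 4 < 5 < 6 < 7 < 8 < 9. The simplices of K, each written with vertices in increasing order, are:

  0-simplices (9): [1], [2], [3], [4], [5], [6], [7], [8], [9]
  1-simplices (27): (27 of them)
  2-simplices (18): [1,2,3], [1,2,4], [1,3,7], [1,4,5], [1,5,9], [1,7,9], [2,3,8], [2,4,6], [2,6,9], [2,8,9], [3,4,5], [3,4,7], [3,5,8], [4,6,7], [5,6,8], [5,6,9], [6,7,8], [7,8,9]

Hence C_0 ≅ Z^9, C_1 ≅ Z^27, C_2 ≅ Z^18.

The boundary map ∂_1: C_1 → C_0 sends each edge [p,q] (with p < q) to q − p.
The 9×27 boundary matrix has rank 8 and Smith normal form diag(1,1,1,1,1,1,1,1).

Boundary ∂_2: C_2 → C_1 sends each 2-simplex [p,q,r] to [q,r] − [p,r] + [p,q]. For instance
  ∂[3,5,8] = [5,8] − [3,8] + [3,5],
  ∂[3,4,5] = [4,5] − [3,5] + [3,4].
The 27×18 boundary matrix has rank 18 and Smith normal form diag(1,1,1,1,1,1,1,1,1,1,1,1,1,1,1,1,1,2).

Now H_k = ker ∂_k / im ∂_{k+1}, so:

  H_1: rank ker ∂_1 − rank ∂_2 = (27 − 8) − 18 = 1, and ∂_2 has invariant factor 2 > 1, so H_1 ≅ Z × Z/2.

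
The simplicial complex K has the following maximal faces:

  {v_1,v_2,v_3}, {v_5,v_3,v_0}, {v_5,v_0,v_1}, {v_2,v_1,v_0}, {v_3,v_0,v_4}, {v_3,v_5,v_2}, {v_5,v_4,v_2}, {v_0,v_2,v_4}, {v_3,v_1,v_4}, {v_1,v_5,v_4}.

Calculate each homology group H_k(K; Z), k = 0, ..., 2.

H_0 ≅ Z,  H_1 ≅ Z/2Z,  H_2 = 0.

Order the vertices as v_0 < v_1 < v_2 < v_3 < v_4 < v_5. Listing each simplex with vertices in this order, K has dimension 2 with simplices:

  0-simplices (6): [v_0], [v_1], [v_2], [v_3], [v_4], [v_5]
  1-simplices (15): (15 of them)
  2-simplices (10): [v_0,v_1,v_2], [v_0,v_1,v_5], [v_0,v_2,v_4], [v_0,v_3,v_4], [v_0,v_3,v_5], [v_1,v_2,v_3], [v_1,v_3,v_4], [v_1,v_4,v_5], [v_2,v_3,v_5], [v_2,v_4,v_5]

so the chain groups are C_0 ≅ Z^6, C_1 ≅ Z^15, C_2 ≅ Z^10.

The boundary map ∂_1: C_1 → C_0 maps an edge to its endpoints' difference, ∂[p,q] = q − p. For instance
  ∂[v_2,v_3] = [v_3] − [v_2].
This gives a 6×15 integer matrix of rank 5; reducing to Smith normal form yields diagonal entries (1,1,1,1,1).

∂_2: C_2 → C_1 maps a triangle to the signed sum of its edges. For instance
  ∂[v_0,v_1,v_5] = [v_1,v_5] − [v_0,v_5] + [v_0,v_1],
  ∂[v_2,v_4,v_5] = [v_4,v_5] − [v_2,v_5] + [v_2,v_4].
The 15×10 boundary matrix has rank 10 and Smith normal form diag(1,1,1,1,1,1,1,1,1,2).

Computing H_k = (kernel of ∂_k) / (image of ∂_{k+1}):

  H_0: rank C_0 − rank ∂_1 = 6 − 5 = 1, and the invariant factors of ∂_1 are all 1, so H_0 ≅ Z.
  H_1: rank ker ∂_1 − rank ∂_2 = (15 − 5) − 10 = 0, and ∂_2 has invariant factor 2 > 1, so H_1 ≅ Z/2Z.
  H_2: rank ker ∂_2 − rank ∂_3 = (10 − 10) − 0 = 0, and there is no ∂_3, so H_2 ≅ 0.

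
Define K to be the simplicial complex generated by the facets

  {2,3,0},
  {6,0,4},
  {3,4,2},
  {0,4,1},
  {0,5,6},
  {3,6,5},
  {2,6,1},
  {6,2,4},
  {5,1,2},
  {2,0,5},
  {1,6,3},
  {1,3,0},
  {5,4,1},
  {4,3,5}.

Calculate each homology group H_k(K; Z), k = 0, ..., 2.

Fix the vertex order 0 < 1 < 2 < 3 < 4 < 5 < 6 and write every simplex with vertices in increasing order. Then dim K = 2 and the simplices of K are:

  0-simplices (7): [0], [1], [2], [3], [4], [5], [6]
  1-simplices (21): [0,1], [0,2], [0,3], [0,4], [0,5], [0,6], [1,2], [1,3], [1,4], [1,5], [1,6], [2,3], [2,4], [2,5], [2,6], [3,4], [3,5], [3,6], [4,5], [4,6], [5,6]
  2-simplices (14): [0,1,3], [0,1,4], [0,2,3], [0,2,5], [0,4,6], [0,5,6], [1,2,5], [1,2,6], [1,3,6], [1,4,5], [2,3,4], [2,4,6], [3,4,5], [3,5,6]

so the chain groups are C_0 ≅ Z^7, C_1 ≅ Z^21, C_2 ≅ Z^14.

Boundary ∂_1: C_1 → C_0 is given by ∂[p,q] = [q] − [p].
The 7×21 boundary matrix has rank 6 and Smith normal form diag(1,1,1,1,1,1).

The boundary map ∂_2: C_2 → C_1 maps a triangle to the signed sum of its edges. For instance
  ∂[2,4,6] = [4,6] − [2,6] + [2,4],
  ∂[1,3,6] = [3,6] − [1,6] + [1,3].
This gives a 21×14 integer matrix of rank 13; reducing to Smith normal form yields diagonal entries (1,1,1,1,1,1,1,1,1,1,1,1,1).

Now H_k = ker ∂_k / im ∂_{k+1}, so:

  H_0: rank C_0 − rank ∂_1 = 7 − 6 = 1, and the invariant factors of ∂_1 are all 1, so H_0 ≅ Z.
  H_1: rank ker ∂_1 − rank ∂_2 = (21 − 6) − 13 = 2, and the invariant factors of ∂_2 are all 1, so H_1 ≅ Z^2.
  H_2: rank ker ∂_2 − rank ∂_3 = (14 − 13) − 0 = 1, and there is no ∂_3, so H_2 ≅ Z.

H_0 ≅ Z,  H_1 ≅ Z^2,  H_2 ≅ Z.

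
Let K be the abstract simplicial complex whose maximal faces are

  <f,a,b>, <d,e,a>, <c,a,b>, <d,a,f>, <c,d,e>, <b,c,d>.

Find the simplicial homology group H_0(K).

Take the total order a < b < c < d < e < f on the vertex set. Then K (dimension 2) consists of the simplices:

  0-simplices (6): a, b, c, d, e, f
  1-simplices (12): ab, ac, ad, ae, af, bc, bd, bf, cd, ce, de, df
  2-simplices (6): abc, abf, ade, adf, bcd, cde

Hence C_0 ≅ Z^6, C_1 ≅ Z^12, C_2 ≅ Z^6.

∂_1: C_1 → C_0 is given by ∂[p,q] = [q] − [p]. For instance
  ∂ab = b − a.
As a 6×12 matrix over Z this has rank 5, with invariant factors (1,1,1,1,1).

∂_2: C_2 → C_1 acts by ∂[p,q,r] = [q,r] − [p,r] + [p,q]. For instance
  ∂ade = de − ae + ad,
  ∂adf = df − af + ad.
As a 12×6 matrix over Z this has rank 6, with invariant factors (1,1,1,1,1,1).

Reading off H_k = ker ∂_k / im ∂_{k+1}:

  H_0: rank C_0 − rank ∂_1 = 6 − 5 = 1, and the invariant factors of ∂_1 are all 1, so H_0 ≅ Z.

H_0 = Z.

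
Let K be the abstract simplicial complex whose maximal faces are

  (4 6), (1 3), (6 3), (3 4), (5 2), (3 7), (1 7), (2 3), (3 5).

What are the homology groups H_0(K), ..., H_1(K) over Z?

H_0 = Z,  H_1 = Z^3.

Fix the vertex order 1 < 2 < 3 < 4 < 5 < 6 < 7 and write every simplex with vertices in increasing order. Then dim K = 1 and the simplices of K are:

  0-simplices (7): [1], [2], [3], [4], [5], [6], [7]
  1-simplices (9): [1,3], [1,7], [2,3], [2,5], [3,4], [3,5], [3,6], [3,7], [4,6]

so the chain groups are C_0 ≅ Z^7, C_1 ≅ Z^9.

Boundary ∂_1: C_1 → C_0 sends each edge [p,q] (with p < q) to q − p. For instance
  ∂[3,5] = [5] − [3].
As a 7×9 matrix over Z this has rank 6, with invariant factors (1,1,1,1,1,1).

From H_k ≅ ker(∂_k) / im(∂_{k+1}) we obtain:

  H_0: rank C_0 − rank ∂_1 = 7 − 6 = 1, and the invariant factors of ∂_1 are all 1, so H_0 = Z.
  H_1: rank ker ∂_1 − rank ∂_2 = (9 − 6) − 0 = 3, and there is no ∂_2, so H_1 = Z^3.

(K is a triangulation of a wedge of 3 circles.)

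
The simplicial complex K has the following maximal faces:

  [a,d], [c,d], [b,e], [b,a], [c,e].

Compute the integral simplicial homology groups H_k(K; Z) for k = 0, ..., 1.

H_0 = Z,  H_1 = Z.

We work with the vertex ordering a < b < c < d < e. The simplices of K, each written with vertices in increasing order, are:

  0-simplices (5): a, b, c, d, e
  1-simplices (5): ab, ad, be, cd, ce

so the chain groups are C_0 ≅ Z^5, C_1 ≅ Z^5.

∂_1: C_1 → C_0 is given by ∂[p,q] = [q] − [p]. For instance
  ∂cd = d − c.
The resulting 5×5 matrix has rank 4, and its Smith normal form has invariant factors (1,1,1,1).

Now H_k = ker ∂_k / im ∂_{k+1}, so:

  H_0: rank C_0 − rank ∂_1 = 5 − 4 = 1, and the invariant factors of ∂_1 are all 1, so H_0 = Z.
  H_1: rank ker ∂_1 − rank ∂_2 = (5 − 4) − 0 = 1, and there is no ∂_2, so H_1 = Z.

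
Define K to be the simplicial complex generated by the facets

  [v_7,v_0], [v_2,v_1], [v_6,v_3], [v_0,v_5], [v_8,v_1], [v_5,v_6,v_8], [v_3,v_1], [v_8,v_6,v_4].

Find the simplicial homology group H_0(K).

H_0 ≅ Z.

Fix the vertex order v_0 < v_1 < v_2 < v_3 < v_4 < v_5 < v_6 < v_7 < v_8 and write every simplex with vertices in increasing order. Then dim K = 2 and the simplices of K are:

  0-simplices (9): [v_0], [v_1], [v_2], [v_3], [v_4], [v_5], [v_6], [v_7], [v_8]
  1-simplices (11): [v_0,v_5], [v_0,v_7], [v_1,v_2], [v_1,v_3], [v_1,v_8], [v_3,v_6], [v_4,v_6], [v_4,v_8], [v_5,v_6], [v_5,v_8], [v_6,v_8]
  2-simplices (2): [v_4,v_6,v_8], [v_5,v_6,v_8]

Hence C_0 ≅ Z^9, C_1 ≅ Z^11, C_2 ≅ Z^2.

The boundary map ∂_1: C_1 → C_0 is given by ∂[p,q] = [q] − [p].
As a 9×11 matrix over Z this has rank 8, with invariant factors (1,1,1,1,1,1,1,1).

The boundary map ∂_2: C_2 → C_1 sends each 2-simplex [p,q,r] to [q,r] − [p,r] + [p,q]. For instance
  ∂[v_4,v_6,v_8] = [v_6,v_8] − [v_4,v_8] + [v_4,v_6],
  ∂[v_5,v_6,v_8] = [v_6,v_8] − [v_5,v_8] + [v_5,v_6].
This gives a 11×2 integer matrix of rank 2; reducing to Smith normal form yields diagonal entries (1,1).

Now H_k = ker ∂_k / im ∂_{k+1}, so:

  H_0: rank C_0 − rank ∂_1 = 9 − 8 = 1, and the invariant factors of ∂_1 are all 1, so H_0 = Z.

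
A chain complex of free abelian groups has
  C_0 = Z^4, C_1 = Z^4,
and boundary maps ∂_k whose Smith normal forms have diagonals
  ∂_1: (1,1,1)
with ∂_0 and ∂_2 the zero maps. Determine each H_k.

H_0: b_0 = 4 − 0 − 3 = 1; torsion from ∂_1 factors > 1: none. So H_0 = Z.
H_1: b_1 = 4 − 3 − 0 = 1; torsion from ∂_2 factors > 1: none. So H_1 = Z.

H_0 = Z,  H_1 = Z.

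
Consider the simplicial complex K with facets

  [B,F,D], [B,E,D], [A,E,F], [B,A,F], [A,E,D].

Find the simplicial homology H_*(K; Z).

H_0 ≅ Z,  H_1 ≅ Z,  H_2 = 0.

Order the vertices as A < B < D < E < F. Listing each simplex with vertices in this order, K has dimension 2 with simplices:

  0-simplices (5): A, B, D, E, F
  1-simplices (10): AB, AD, AE, AF, BD, BE, BF, DE, DF, EF
  2-simplices (5): ABF, ADE, AEF, BDE, BDF

giving chain groups C_0 ≅ Z^5, C_1 ≅ Z^10, C_2 ≅ Z^5.

The boundary map ∂_1: C_1 → C_0 sends each edge [p,q] (with p < q) to q − p.
The 5×10 boundary matrix has rank 4 and Smith normal form diag(1,1,1,1).

∂_2: C_2 → C_1 sends each 2-simplex [p,q,r] to [q,r] − [p,r] + [p,q]. For instance
  ∂ADE = DE − AE + AD,
  ∂BDE = DE − BE + BD.
The 10×5 boundary matrix has rank 5 and Smith normal form diag(1,1,1,1,1).

Computing H_k = (kernel of ∂_k) / (image of ∂_{k+1}):

  H_0: rank C_0 − rank ∂_1 = 5 − 4 = 1, and the invariant factors of ∂_1 are all 1, so H_0 = Z.
  H_1: rank ker ∂_1 − rank ∂_2 = (10 − 4) − 5 = 1, and the invariant factors of ∂_2 are all 1, so H_1 = Z.
  H_2: rank ker ∂_2 − rank ∂_3 = (5 − 5) − 0 = 0, and there is no ∂_3, so H_2 = 0.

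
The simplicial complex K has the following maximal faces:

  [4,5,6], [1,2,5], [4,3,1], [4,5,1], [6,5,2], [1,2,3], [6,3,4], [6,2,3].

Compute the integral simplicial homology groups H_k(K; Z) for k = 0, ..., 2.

H_0 = Z,  H_1 = 0,  H_2 = Z.

K has 6 vertices, 12 edges, 8 triangles.
rank ∂_0 = 0, rank ∂_1 = 5 ⇒ b_0 = 6 − 0 − 5 = 1; all invariant factors of ∂_1 are 1 so no torsion. So H_0 = Z.
rank ∂_1 = 5, rank ∂_2 = 7 ⇒ b_1 = 12 − 5 − 7 = 0; all invariant factors of ∂_2 are 1 so no torsion. So H_1 = 0.
rank ∂_2 = 7, rank ∂_3 = 0 ⇒ b_2 = 8 − 7 − 0 = 1. So H_2 = Z.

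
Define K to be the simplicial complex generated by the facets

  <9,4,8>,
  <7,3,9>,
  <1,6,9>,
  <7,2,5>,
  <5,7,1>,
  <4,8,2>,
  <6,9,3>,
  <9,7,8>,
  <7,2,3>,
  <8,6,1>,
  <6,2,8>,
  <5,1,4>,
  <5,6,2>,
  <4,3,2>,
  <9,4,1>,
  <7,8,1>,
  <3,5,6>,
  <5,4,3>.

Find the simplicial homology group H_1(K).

H_1 ≅ Z ⊕ Z/2.

K has 9 vertices, 27 edges, 18 triangles.
rank ∂_1 = 8, rank ∂_2 = 18 ⇒ b_1 = 27 − 8 − 18 = 1; ∂_2 has invariant factor(s) [2] giving torsion. So H_1 ≅ Z ⊕ Z/2.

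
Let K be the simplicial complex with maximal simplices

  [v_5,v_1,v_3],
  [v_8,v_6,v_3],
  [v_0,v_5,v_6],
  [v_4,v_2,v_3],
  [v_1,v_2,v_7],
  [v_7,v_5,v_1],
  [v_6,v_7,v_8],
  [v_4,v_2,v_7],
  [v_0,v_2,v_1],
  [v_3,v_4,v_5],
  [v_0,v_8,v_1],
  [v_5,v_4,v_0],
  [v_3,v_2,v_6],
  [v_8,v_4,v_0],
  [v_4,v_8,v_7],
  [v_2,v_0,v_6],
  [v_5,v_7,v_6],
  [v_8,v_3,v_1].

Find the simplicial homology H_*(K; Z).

We work with the vertex ordering v_0 < v_1 < v_2 < v_3 < v_4 < v_5 < v_6 < v_7 < v_8. The simplices of K, each written with vertices in increasing order, are:

  0-simplices (9): [v_0], [v_1], [v_2], [v_3], [v_4], [v_5], [v_6], [v_7], [v_8]
  1-simplices (27): (27 of them)
  2-simplices (18): (18 of them)

giving chain groups C_0 ≅ Z^9, C_1 ≅ Z^27, C_2 ≅ Z^18.

The boundary map ∂_1: C_1 → C_0 is given by ∂[p,q] = [q] − [p]. For instance
  ∂[v_7,v_8] = [v_8] − [v_7].
The resulting 9×27 matrix has rank 8, and its Smith normal form has invariant factors (1,1,1,1,1,1,1,1).

The boundary map ∂_2: C_2 → C_1 acts by ∂[p,q,r] = [q,r] − [p,r] + [p,q]. For instance
  ∂[v_5,v_6,v_7] = [v_6,v_7] − [v_5,v_7] + [v_5,v_6],
  ∂[v_2,v_3,v_6] = [v_3,v_6] − [v_2,v_6] + [v_2,v_3].
The 27×18 boundary matrix has rank 17 and Smith normal form diag(1,1,1,1,1,1,1,1,1,1,1,1,1,1,1,1,1).

Now H_k = ker ∂_k / im ∂_{k+1}, so:

  H_0: rank C_0 − rank ∂_1 = 9 − 8 = 1, and the invariant factors of ∂_1 are all 1, so H_0 ≅ Z.
  H_1: rank ker ∂_1 − rank ∂_2 = (27 − 8) − 17 = 2, and the invariant factors of ∂_2 are all 1, so H_1 ≅ Z^2.
  H_2: rank ker ∂_2 − rank ∂_3 = (18 − 17) − 0 = 1, and there is no ∂_3, so H_2 ≅ Z.

As a check, the Euler characteristic is 9 − 27 + 18 = 0, which agrees with 1 − 2 + 1 = 0.
(K is a triangulation of the torus T^2.)

H_0 = Z,  H_1 = Z^2,  H_2 = Z.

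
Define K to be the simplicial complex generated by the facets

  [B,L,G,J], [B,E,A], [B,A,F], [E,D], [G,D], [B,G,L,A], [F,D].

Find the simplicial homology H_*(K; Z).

Order the vertices as A < B < D < E < F < G < J < L. Listing each simplex with vertices in this order, K has dimension 3 with simplices:

  0-simplices (8): A, B, D, E, F, G, J, L
  1-simplices (16): AB, AE, AF, AG, AL, BE, BF, BG, BJ, BL, DE, DF, DG, GJ, GL, JL
  2-simplices (9): ABE, ABF, ABG, ABL, AGL, BGJ, BGL, BJL, GJL
  3-simplices (2): ABGL, BGJL

so the chain groups are C_0 ≅ Z^8, C_1 ≅ Z^16, C_2 ≅ Z^9, C_3 ≅ Z^2.

The boundary map ∂_1: C_1 → C_0 is given by ∂[p,q] = [q] − [p].
The resulting 8×16 matrix has rank 7, and its Smith normal form has invariant factors (1,1,1,1,1,1,1).

Boundary ∂_2: C_2 → C_1 acts by ∂[p,q,r] = [q,r] − [p,r] + [p,q]. For instance
  ∂ABE = BE − AE + AB,
  ∂BGJ = GJ − BJ + BG.
This gives a 16×9 integer matrix of rank 7; reducing to Smith normal form yields diagonal entries (1,1,1,1,1,1,1).

Boundary ∂_3: C_3 → C_2 sends each 3-simplex σ to the alternating sum Σ_i (−1)^i (σ with its i-th vertex removed). For instance
  ∂BGJL = GJL − BJL + BGL − BGJ,
  ∂ABGL = BGL − AGL + ABL − ABG.
This gives a 9×2 integer matrix of rank 2; reducing to Smith normal form yields diagonal entries (1,1).

Computing H_k = (kernel of ∂_k) / (image of ∂_{k+1}):

  H_0: rank C_0 − rank ∂_1 = 8 − 7 = 1, and the invariant factors of ∂_1 are all 1, so H_0 ≅ Z.
  H_1: rank ker ∂_1 − rank ∂_2 = (16 − 7) − 7 = 2, and the invariant factors of ∂_2 are all 1, so H_1 ≅ Z^2.
  H_2: rank ker ∂_2 − rank ∂_3 = (9 − 7) − 2 = 0, and the invariant factors of ∂_3 are all 1, so H_2 ≅ 0.
  H_3: rank ker ∂_3 − rank ∂_4 = (2 − 2) − 0 = 0, and there is no ∂_4, so H_3 ≅ 0.

H_0 = Z,  H_1 = Z^2,  H_2 = 0,  H_3 = 0.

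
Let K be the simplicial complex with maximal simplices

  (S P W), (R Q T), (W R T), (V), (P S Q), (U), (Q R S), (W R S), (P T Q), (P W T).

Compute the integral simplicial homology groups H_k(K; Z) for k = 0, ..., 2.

H_0 ≅ Z^3,  H_1 = 0,  H_2 ≅ Z.

Order the vertices as P < Q < R < S < T < U < V < W. Listing each simplex with vertices in this order, K has dimension 2 with simplices:

  0-simplices (8): P, Q, R, S, T, U, V, W
  1-simplices (12): PQ, PS, PT, PW, QR, QS, QT, RS, RT, RW, SW, TW
  2-simplices (8): PQS, PQT, PSW, PTW, QRS, QRT, RSW, RTW

Hence C_0 ≅ Z^8, C_1 ≅ Z^12, C_2 ≅ Z^8.

∂_1: C_1 → C_0 is given by ∂[p,q] = [q] − [p]. For instance
  ∂QS = S − Q.
As a 8×12 matrix over Z this has rank 5, with invariant factors (1,1,1,1,1).

The boundary map ∂_2: C_2 → C_1 acts by ∂[p,q,r] = [q,r] − [p,r] + [p,q]. For instance
  ∂PTW = TW − PW + PT,
  ∂PQS = QS − PS + PQ.
The 12×8 boundary matrix has rank 7 and Smith normal form diag(1,1,1,1,1,1,1).

Computing H_k = (kernel of ∂_k) / (image of ∂_{k+1}):

  H_0: rank C_0 − rank ∂_1 = 8 − 5 = 3, and the invariant factors of ∂_1 are all 1, so H_0 ≅ Z^3.
  H_1: rank ker ∂_1 − rank ∂_2 = (12 − 5) − 7 = 0, and the invariant factors of ∂_2 are all 1, so H_1 ≅ 0.
  H_2: rank ker ∂_2 − rank ∂_3 = (8 − 7) − 0 = 1, and there is no ∂_3, so H_2 ≅ Z.

As a check, the Euler characteristic is 8 − 12 + 8 = 4, which agrees with 3 − 0 + 1 = 4.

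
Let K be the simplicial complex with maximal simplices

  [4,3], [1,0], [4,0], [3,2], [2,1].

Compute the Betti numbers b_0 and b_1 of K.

We work with the vertex ordering 0 < 1 < 2 < 3 < 4. The simplices of K, each written with vertices in increasing order, are:

  0-simplices (5): [0], [1], [2], [3], [4]
  1-simplices (5): [0,1], [0,4], [1,2], [2,3], [3,4]

giving chain groups C_0 ≅ Z^5, C_1 ≅ Z^5.

The boundary map ∂_1: C_1 → C_0 maps an edge to its endpoints' difference, ∂[p,q] = q − p.
This gives a 5×5 integer matrix of rank 4; reducing to Smith normal form yields diagonal entries (1,1,1,1).

Now H_k = ker ∂_k / im ∂_{k+1}, so:

  H_0: rank C_0 − rank ∂_1 = 5 − 4 = 1, and the invariant factors of ∂_1 are all 1, so H_0 = Z.
  H_1: rank ker ∂_1 − rank ∂_2 = (5 − 4) − 0 = 1, and there is no ∂_2, so H_1 = Z.

Hence the Betti numbers are b_0 = 1, b_1 = 1.

b_0 = 1, b_1 = 1.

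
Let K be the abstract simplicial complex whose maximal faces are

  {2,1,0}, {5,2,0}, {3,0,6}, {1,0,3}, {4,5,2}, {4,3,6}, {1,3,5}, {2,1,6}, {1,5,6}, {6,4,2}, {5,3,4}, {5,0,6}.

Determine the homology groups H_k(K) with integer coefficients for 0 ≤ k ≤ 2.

H_0 ≅ Z,  H_1 ≅ Z/2,  H_2 = 0.

Order the vertices as 0 < 1 < 2 < 3 < 4 < 5 < 6. Listing each simplex with vertices in this order, K has dimension 2 with simplices:

  0-simplices (7): [0], [1], [2], [3], [4], [5], [6]
  1-simplices (18): [0,1], [0,2], [0,3], [0,5], [0,6], [1,2], [1,3], [1,5], [1,6], [2,4], [2,5], [2,6], [3,4], [3,5], [3,6], [4,5], [4,6], [5,6]
  2-simplices (12): [0,1,2], [0,1,3], [0,2,5], [0,3,6], [0,5,6], [1,2,6], [1,3,5], [1,5,6], [2,4,5], [2,4,6], [3,4,5], [3,4,6]

giving chain groups C_0 ≅ Z^7, C_1 ≅ Z^18, C_2 ≅ Z^12.

∂_1: C_1 → C_0 is given by ∂[p,q] = [q] − [p]. For instance
  ∂[1,2] = [2] − [1].
The 7×18 boundary matrix has rank 6 and Smith normal form diag(1,1,1,1,1,1).

The boundary map ∂_2: C_2 → C_1 maps a triangle to the signed sum of its edges. For instance
  ∂[0,1,3] = [1,3] − [0,3] + [0,1],
  ∂[3,4,5] = [4,5] − [3,5] + [3,4].
The resulting 18×12 matrix has rank 12, and its Smith normal form has invariant factors (1,1,1,1,1,1,1,1,1,1,1,2).

Computing H_k = (kernel of ∂_k) / (image of ∂_{k+1}):

  H_0: rank C_0 − rank ∂_1 = 7 − 6 = 1, and the invariant factors of ∂_1 are all 1, so H_0 ≅ Z.
  H_1: rank ker ∂_1 − rank ∂_2 = (18 − 6) − 12 = 0, and ∂_2 has invariant factor 2 > 1, so H_1 ≅ Z/2.
  H_2: rank ker ∂_2 − rank ∂_3 = (12 − 12) − 0 = 0, and there is no ∂_3, so H_2 ≅ 0.

As a check, the Euler characteristic is 7 − 18 + 12 = 1, which agrees with 1 − 0 + 0 = 1.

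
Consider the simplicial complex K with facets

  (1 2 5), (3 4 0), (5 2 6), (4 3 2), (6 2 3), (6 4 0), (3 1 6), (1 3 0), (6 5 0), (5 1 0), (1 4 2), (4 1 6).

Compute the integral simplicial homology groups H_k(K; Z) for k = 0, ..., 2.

K has 7 vertices, 18 edges, 12 triangles.
rank ∂_0 = 0, rank ∂_1 = 6 ⇒ b_0 = 7 − 0 − 6 = 1; all invariant factors of ∂_1 are 1 so no torsion. So H_0 = Z.
rank ∂_1 = 6, rank ∂_2 = 12 ⇒ b_1 = 18 − 6 − 12 = 0; ∂_2 has invariant factor(s) [2] giving torsion. So H_1 = Z_2.
rank ∂_2 = 12, rank ∂_3 = 0 ⇒ b_2 = 12 − 12 − 0 = 0. So H_2 = 0.

H_0 = Z,  H_1 = Z_2,  H_2 = 0.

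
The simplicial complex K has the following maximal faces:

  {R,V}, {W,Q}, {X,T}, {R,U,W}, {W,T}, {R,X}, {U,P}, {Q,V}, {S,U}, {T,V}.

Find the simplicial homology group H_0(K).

We work with the vertex ordering P < Q < R < S < T < U < V < W < X. The simplices of K, each written with vertices in increasing order, are:

  0-simplices (9): P, Q, R, S, T, U, V, W, X
  1-simplices (12): PU, QV, QW, RU, RV, RW, RX, SU, TV, TW, TX, UW
  2-simplices (1): RUW

so the chain groups are C_0 ≅ Z^9, C_1 ≅ Z^12, C_2 ≅ Z^1.

The boundary map ∂_1: C_1 → C_0 is given by ∂[p,q] = [q] − [p].
As a 9×12 matrix over Z this has rank 8, with invariant factors (1,1,1,1,1,1,1,1).

The boundary map ∂_2: C_2 → C_1 maps a triangle to the signed sum of its edges. For instance
  ∂RUW = UW − RW + RU.
As a 12×1 matrix over Z this has rank 1, with invariant factors (1).

Now H_k = ker ∂_k / im ∂_{k+1}, so:

  H_0: rank C_0 − rank ∂_1 = 9 − 8 = 1, and the invariant factors of ∂_1 are all 1, so H_0 = Z.

H_0 = Z.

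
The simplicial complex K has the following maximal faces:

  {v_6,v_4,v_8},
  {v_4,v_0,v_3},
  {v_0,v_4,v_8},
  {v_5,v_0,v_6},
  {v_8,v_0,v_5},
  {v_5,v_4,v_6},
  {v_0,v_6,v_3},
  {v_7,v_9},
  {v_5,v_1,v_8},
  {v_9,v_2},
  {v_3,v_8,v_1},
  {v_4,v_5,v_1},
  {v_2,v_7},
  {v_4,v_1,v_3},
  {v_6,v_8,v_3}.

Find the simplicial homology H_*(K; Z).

We work with the vertex ordering v_0 < v_1 < v_2 < v_3 < v_4 < v_5 < v_6 < v_7 < v_8 < v_9. The simplices of K, each written with vertices in increasing order, are:

  0-simplices (10): [v_0], [v_1], [v_2], [v_3], [v_4], [v_5], [v_6], [v_7], [v_8], [v_9]
  1-simplices (21): (21 of them)
  2-simplices (12): (12 of them)

Hence C_0 ≅ Z^10, C_1 ≅ Z^21, C_2 ≅ Z^12.

∂_1: C_1 → C_0 maps an edge to its endpoints' difference, ∂[p,q] = q − p. For instance
  ∂[v_3,v_4] = [v_4] − [v_3].
This gives a 10×21 integer matrix of rank 8; reducing to Smith normal form yields diagonal entries (1,1,1,1,1,1,1,1).

Boundary ∂_2: C_2 → C_1 maps a triangle to the signed sum of its edges. For instance
  ∂[v_1,v_5,v_8] = [v_5,v_8] − [v_1,v_8] + [v_1,v_5],
  ∂[v_1,v_3,v_4] = [v_3,v_4] − [v_1,v_4] + [v_1,v_3].
The resulting 21×12 matrix has rank 12, and its Smith normal form has invariant factors (1,1,1,1,1,1,1,1,1,1,1,2).

Computing H_k = (kernel of ∂_k) / (image of ∂_{k+1}):

  H_0: rank C_0 − rank ∂_1 = 10 − 8 = 2, and the invariant factors of ∂_1 are all 1, so H_0 = Z^2.
  H_1: rank ker ∂_1 − rank ∂_2 = (21 − 8) − 12 = 1, and ∂_2 has invariant factor 2 > 1, so H_1 = Z ⊕ Z/2.
  H_2: rank ker ∂_2 − rank ∂_3 = (12 − 12) − 0 = 0, and there is no ∂_3, so H_2 = 0.

As a check, the Euler characteristic is 10 − 21 + 12 = 1, which agrees with 2 − 1 + 0 = 1.

H_0 = Z^2,  H_1 = Z ⊕ Z/2,  H_2 = 0.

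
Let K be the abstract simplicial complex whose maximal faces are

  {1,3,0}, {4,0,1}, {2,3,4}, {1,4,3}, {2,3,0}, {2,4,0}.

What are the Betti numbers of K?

b_0 = 1, b_1 = 0, b_2 = 1.

Fix the vertex order 0 < 1 < 2 < 3 < 4 and write every simplex with vertices in increasing order. Then dim K = 2 and the simplices of K are:

  0-simplices (5): [0], [1], [2], [3], [4]
  1-simplices (9): [0,1], [0,2], [0,3], [0,4], [1,3], [1,4], [2,3], [2,4], [3,4]
  2-simplices (6): [0,1,3], [0,1,4], [0,2,3], [0,2,4], [1,3,4], [2,3,4]

Hence C_0 ≅ Z^5, C_1 ≅ Z^9, C_2 ≅ Z^6.

∂_1: C_1 → C_0 maps an edge to its endpoints' difference, ∂[p,q] = q − p.
As a 5×9 matrix over Z this has rank 4, with invariant factors (1,1,1,1).

∂_2: C_2 → C_1 sends each 2-simplex [p,q,r] to [q,r] − [p,r] + [p,q]. For instance
  ∂[0,1,3] = [1,3] − [0,3] + [0,1],
  ∂[2,3,4] = [3,4] − [2,4] + [2,3].
The resulting 9×6 matrix has rank 5, and its Smith normal form has invariant factors (1,1,1,1,1).

Reading off H_k = ker ∂_k / im ∂_{k+1}:

  H_0: rank C_0 − rank ∂_1 = 5 − 4 = 1, and the invariant factors of ∂_1 are all 1, so H_0 ≅ Z.
  H_1: rank ker ∂_1 − rank ∂_2 = (9 − 4) − 5 = 0, and the invariant factors of ∂_2 are all 1, so H_1 ≅ 0.
  H_2: rank ker ∂_2 − rank ∂_3 = (6 − 5) − 0 = 1, and there is no ∂_3, so H_2 ≅ Z.

(K is a triangulation of the 2-sphere S^2.)

Hence the Betti numbers are b_0 = 1, b_1 = 0, b_2 = 1.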